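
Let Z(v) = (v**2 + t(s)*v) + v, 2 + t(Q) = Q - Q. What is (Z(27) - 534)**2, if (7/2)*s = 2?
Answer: 28224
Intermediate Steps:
s = 4/7 (s = (2/7)*2 = 4/7 ≈ 0.57143)
t(Q) = -2 (t(Q) = -2 + (Q - Q) = -2 + 0 = -2)
Z(v) = v**2 - v (Z(v) = (v**2 - 2*v) + v = v**2 - v)
(Z(27) - 534)**2 = (27*(-1 + 27) - 534)**2 = (27*26 - 534)**2 = (702 - 534)**2 = 168**2 = 28224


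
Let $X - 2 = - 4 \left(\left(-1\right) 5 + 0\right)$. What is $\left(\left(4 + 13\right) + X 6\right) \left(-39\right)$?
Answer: $-5811$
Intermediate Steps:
$X = 22$ ($X = 2 - 4 \left(\left(-1\right) 5 + 0\right) = 2 - 4 \left(-5 + 0\right) = 2 - -20 = 2 + 20 = 22$)
$\left(\left(4 + 13\right) + X 6\right) \left(-39\right) = \left(\left(4 + 13\right) + 22 \cdot 6\right) \left(-39\right) = \left(17 + 132\right) \left(-39\right) = 149 \left(-39\right) = -5811$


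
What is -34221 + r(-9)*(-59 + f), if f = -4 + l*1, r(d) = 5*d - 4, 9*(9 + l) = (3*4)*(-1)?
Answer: -91883/3 ≈ -30628.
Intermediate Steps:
l = -31/3 (l = -9 + ((3*4)*(-1))/9 = -9 + (12*(-1))/9 = -9 + (⅑)*(-12) = -9 - 4/3 = -31/3 ≈ -10.333)
r(d) = -4 + 5*d
f = -43/3 (f = -4 - 31/3*1 = -4 - 31/3 = -43/3 ≈ -14.333)
-34221 + r(-9)*(-59 + f) = -34221 + (-4 + 5*(-9))*(-59 - 43/3) = -34221 + (-4 - 45)*(-220/3) = -34221 - 49*(-220/3) = -34221 + 10780/3 = -91883/3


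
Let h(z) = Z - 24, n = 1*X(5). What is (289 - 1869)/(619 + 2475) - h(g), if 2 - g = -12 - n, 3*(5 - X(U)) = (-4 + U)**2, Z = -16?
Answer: 61090/1547 ≈ 39.489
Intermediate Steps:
X(U) = 5 - (-4 + U)**2/3
n = 14/3 (n = 1*(5 - (-4 + 5)**2/3) = 1*(5 - 1/3*1**2) = 1*(5 - 1/3*1) = 1*(5 - 1/3) = 1*(14/3) = 14/3 ≈ 4.6667)
g = 56/3 (g = 2 - (-12 - 1*14/3) = 2 - (-12 - 14/3) = 2 - 1*(-50/3) = 2 + 50/3 = 56/3 ≈ 18.667)
h(z) = -40 (h(z) = -16 - 24 = -40)
(289 - 1869)/(619 + 2475) - h(g) = (289 - 1869)/(619 + 2475) - 1*(-40) = -1580/3094 + 40 = -1580*1/3094 + 40 = -790/1547 + 40 = 61090/1547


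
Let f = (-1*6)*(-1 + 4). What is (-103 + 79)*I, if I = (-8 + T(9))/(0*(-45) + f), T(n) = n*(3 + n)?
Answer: 400/3 ≈ 133.33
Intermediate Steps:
f = -18 (f = -6*3 = -18)
I = -50/9 (I = (-8 + 9*(3 + 9))/(0*(-45) - 18) = (-8 + 9*12)/(0 - 18) = (-8 + 108)/(-18) = 100*(-1/18) = -50/9 ≈ -5.5556)
(-103 + 79)*I = (-103 + 79)*(-50/9) = -24*(-50/9) = 400/3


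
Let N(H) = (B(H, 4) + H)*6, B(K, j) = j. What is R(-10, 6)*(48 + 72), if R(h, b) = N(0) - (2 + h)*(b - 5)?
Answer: 3840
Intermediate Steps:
N(H) = 24 + 6*H (N(H) = (4 + H)*6 = 24 + 6*H)
R(h, b) = 24 - (-5 + b)*(2 + h) (R(h, b) = (24 + 6*0) - (2 + h)*(b - 5) = (24 + 0) - (2 + h)*(-5 + b) = 24 - (-5 + b)*(2 + h))
R(-10, 6)*(48 + 72) = (34 - 2*6 + 5*(-10) - 1*6*(-10))*(48 + 72) = (34 - 12 - 50 + 60)*120 = 32*120 = 3840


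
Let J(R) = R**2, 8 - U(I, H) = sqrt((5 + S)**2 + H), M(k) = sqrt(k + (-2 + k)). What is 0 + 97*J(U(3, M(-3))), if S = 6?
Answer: 97*(8 - sqrt(121 + 2*I*sqrt(2)))**2 ≈ 871.83 + 74.838*I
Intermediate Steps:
M(k) = sqrt(-2 + 2*k)
U(I, H) = 8 - sqrt(121 + H) (U(I, H) = 8 - sqrt((5 + 6)**2 + H) = 8 - sqrt(11**2 + H) = 8 - sqrt(121 + H))
0 + 97*J(U(3, M(-3))) = 0 + 97*(8 - sqrt(121 + sqrt(-2 + 2*(-3))))**2 = 0 + 97*(8 - sqrt(121 + sqrt(-2 - 6)))**2 = 0 + 97*(8 - sqrt(121 + sqrt(-8)))**2 = 0 + 97*(8 - sqrt(121 + 2*I*sqrt(2)))**2 = 97*(8 - sqrt(121 + 2*I*sqrt(2)))**2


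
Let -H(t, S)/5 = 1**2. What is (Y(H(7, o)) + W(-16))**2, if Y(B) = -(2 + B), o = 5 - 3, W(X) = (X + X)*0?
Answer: 9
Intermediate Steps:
W(X) = 0 (W(X) = (2*X)*0 = 0)
o = 2
H(t, S) = -5 (H(t, S) = -5*1**2 = -5*1 = -5)
Y(B) = -2 - B
(Y(H(7, o)) + W(-16))**2 = ((-2 - 1*(-5)) + 0)**2 = ((-2 + 5) + 0)**2 = (3 + 0)**2 = 3**2 = 9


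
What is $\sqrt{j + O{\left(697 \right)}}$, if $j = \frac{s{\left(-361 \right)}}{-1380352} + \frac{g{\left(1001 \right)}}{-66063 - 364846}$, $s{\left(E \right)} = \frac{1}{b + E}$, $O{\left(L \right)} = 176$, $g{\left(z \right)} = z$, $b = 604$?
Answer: $\frac{\sqrt{11082183663806427640332021}}{250933823424} \approx 13.266$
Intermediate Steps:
$s{\left(E \right)} = \frac{1}{604 + E}$
$j = - \frac{335761392445}{144537882292224}$ ($j = \frac{1}{\left(604 - 361\right) \left(-1380352\right)} + \frac{1001}{-66063 - 364846} = \frac{1}{243} \left(- \frac{1}{1380352}\right) + \frac{1001}{-430909} = \frac{1}{243} \left(- \frac{1}{1380352}\right) + 1001 \left(- \frac{1}{430909}\right) = - \frac{1}{335425536} - \frac{1001}{430909} = - \frac{335761392445}{144537882292224} \approx -0.002323$)
$\sqrt{j + O{\left(697 \right)}} = \sqrt{- \frac{335761392445}{144537882292224} + 176} = \sqrt{\frac{25438331522038979}{144537882292224}} = \frac{\sqrt{11082183663806427640332021}}{250933823424}$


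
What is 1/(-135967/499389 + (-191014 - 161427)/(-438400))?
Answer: 218932137600/116397225749 ≈ 1.8809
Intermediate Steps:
1/(-135967/499389 + (-191014 - 161427)/(-438400)) = 1/(-135967*1/499389 - 352441*(-1/438400)) = 1/(-135967/499389 + 352441/438400) = 1/(116397225749/218932137600) = 218932137600/116397225749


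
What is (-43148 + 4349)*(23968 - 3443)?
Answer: -796349475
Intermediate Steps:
(-43148 + 4349)*(23968 - 3443) = -38799*20525 = -796349475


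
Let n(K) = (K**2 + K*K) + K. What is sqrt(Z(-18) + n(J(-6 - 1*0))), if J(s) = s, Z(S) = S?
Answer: 4*sqrt(3) ≈ 6.9282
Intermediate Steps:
n(K) = K + 2*K**2 (n(K) = (K**2 + K**2) + K = 2*K**2 + K = K + 2*K**2)
sqrt(Z(-18) + n(J(-6 - 1*0))) = sqrt(-18 + (-6 - 1*0)*(1 + 2*(-6 - 1*0))) = sqrt(-18 + (-6 + 0)*(1 + 2*(-6 + 0))) = sqrt(-18 - 6*(1 + 2*(-6))) = sqrt(-18 - 6*(1 - 12)) = sqrt(-18 - 6*(-11)) = sqrt(-18 + 66) = sqrt(48) = 4*sqrt(3)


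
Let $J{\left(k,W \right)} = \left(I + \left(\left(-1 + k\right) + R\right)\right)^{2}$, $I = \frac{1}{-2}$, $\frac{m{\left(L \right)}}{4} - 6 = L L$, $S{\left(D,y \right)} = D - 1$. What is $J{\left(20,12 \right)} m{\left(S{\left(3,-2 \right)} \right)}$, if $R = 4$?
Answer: $20250$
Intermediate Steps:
$S{\left(D,y \right)} = -1 + D$ ($S{\left(D,y \right)} = D - 1 = -1 + D$)
$m{\left(L \right)} = 24 + 4 L^{2}$ ($m{\left(L \right)} = 24 + 4 L L = 24 + 4 L^{2}$)
$I = - \frac{1}{2} \approx -0.5$
$J{\left(k,W \right)} = \left(\frac{5}{2} + k\right)^{2}$ ($J{\left(k,W \right)} = \left(- \frac{1}{2} + \left(\left(-1 + k\right) + 4\right)\right)^{2} = \left(- \frac{1}{2} + \left(3 + k\right)\right)^{2} = \left(\frac{5}{2} + k\right)^{2}$)
$J{\left(20,12 \right)} m{\left(S{\left(3,-2 \right)} \right)} = \frac{\left(5 + 2 \cdot 20\right)^{2}}{4} \left(24 + 4 \left(-1 + 3\right)^{2}\right) = \frac{\left(5 + 40\right)^{2}}{4} \left(24 + 4 \cdot 2^{2}\right) = \frac{45^{2}}{4} \left(24 + 4 \cdot 4\right) = \frac{1}{4} \cdot 2025 \left(24 + 16\right) = \frac{2025}{4} \cdot 40 = 20250$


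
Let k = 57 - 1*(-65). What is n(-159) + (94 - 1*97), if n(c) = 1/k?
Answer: -365/122 ≈ -2.9918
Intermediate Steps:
k = 122 (k = 57 + 65 = 122)
n(c) = 1/122
n(-159) + (94 - 1*97) = 1/122 + (94 - 1*97) = 1/122 + (94 - 97) = 1/122 - 3 = -365/122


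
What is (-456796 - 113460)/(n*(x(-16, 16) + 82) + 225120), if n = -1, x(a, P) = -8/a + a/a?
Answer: -1140512/450073 ≈ -2.5341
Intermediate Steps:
x(a, P) = 1 - 8/a (x(a, P) = -8/a + 1 = 1 - 8/a)
(-456796 - 113460)/(n*(x(-16, 16) + 82) + 225120) = (-456796 - 113460)/(-((-8 - 16)/(-16) + 82) + 225120) = -570256/(-(-1/16*(-24) + 82) + 225120) = -570256/(-(3/2 + 82) + 225120) = -570256/(-1*167/2 + 225120) = -570256/(-167/2 + 225120) = -570256/450073/2 = -570256*2/450073 = -1140512/450073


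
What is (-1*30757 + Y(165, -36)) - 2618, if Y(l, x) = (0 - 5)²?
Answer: -33350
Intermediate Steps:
Y(l, x) = 25 (Y(l, x) = (-5)² = 25)
(-1*30757 + Y(165, -36)) - 2618 = (-1*30757 + 25) - 2618 = (-30757 + 25) - 2618 = -30732 - 2618 = -33350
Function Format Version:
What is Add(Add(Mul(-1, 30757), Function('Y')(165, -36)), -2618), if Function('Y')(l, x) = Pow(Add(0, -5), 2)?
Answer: -33350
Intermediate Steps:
Function('Y')(l, x) = 25 (Function('Y')(l, x) = Pow(-5, 2) = 25)
Add(Add(Mul(-1, 30757), Function('Y')(165, -36)), -2618) = Add(Add(Mul(-1, 30757), 25), -2618) = Add(Add(-30757, 25), -2618) = Add(-30732, -2618) = -33350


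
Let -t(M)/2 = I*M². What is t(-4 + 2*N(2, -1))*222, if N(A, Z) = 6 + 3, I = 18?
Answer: -1566432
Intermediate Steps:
N(A, Z) = 9
t(M) = -36*M²
t(-4 + 2*N(2, -1))*222 = -36*(-4 + 2*9)²*222 = -36*(-4 + 18)²*222 = -36*14²*222 = -36*196*222 = -7056*222 = -1566432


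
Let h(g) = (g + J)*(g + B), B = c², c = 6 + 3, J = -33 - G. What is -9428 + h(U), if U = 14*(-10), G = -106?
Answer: -5475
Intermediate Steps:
U = -140
J = 73 (J = -33 - 1*(-106) = -33 + 106 = 73)
c = 9
B = 81 (B = 9² = 81)
h(g) = (73 + g)*(81 + g) (h(g) = (g + 73)*(g + 81) = (73 + g)*(81 + g))
-9428 + h(U) = -9428 + (5913 + (-140)² + 154*(-140)) = -9428 + (5913 + 19600 - 21560) = -9428 + 3953 = -5475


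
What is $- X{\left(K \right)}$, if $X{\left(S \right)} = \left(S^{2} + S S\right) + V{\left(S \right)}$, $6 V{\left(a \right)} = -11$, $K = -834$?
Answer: $- \frac{8346661}{6} \approx -1.3911 \cdot 10^{6}$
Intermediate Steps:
$V{\left(a \right)} = - \frac{11}{6}$ ($V{\left(a \right)} = \frac{1}{6} \left(-11\right) = - \frac{11}{6}$)
$X{\left(S \right)} = - \frac{11}{6} + 2 S^{2}$ ($X{\left(S \right)} = \left(S^{2} + S S\right) - \frac{11}{6} = \left(S^{2} + S^{2}\right) - \frac{11}{6} = 2 S^{2} - \frac{11}{6} = - \frac{11}{6} + 2 S^{2}$)
$- X{\left(K \right)} = - (- \frac{11}{6} + 2 \left(-834\right)^{2}) = - (- \frac{11}{6} + 2 \cdot 695556) = - (- \frac{11}{6} + 1391112) = \left(-1\right) \frac{8346661}{6} = - \frac{8346661}{6}$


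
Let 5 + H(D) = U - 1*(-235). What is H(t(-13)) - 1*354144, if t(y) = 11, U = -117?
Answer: -354031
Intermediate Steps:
H(D) = 113 (H(D) = -5 + (-117 - 1*(-235)) = -5 + (-117 + 235) = -5 + 118 = 113)
H(t(-13)) - 1*354144 = 113 - 1*354144 = 113 - 354144 = -354031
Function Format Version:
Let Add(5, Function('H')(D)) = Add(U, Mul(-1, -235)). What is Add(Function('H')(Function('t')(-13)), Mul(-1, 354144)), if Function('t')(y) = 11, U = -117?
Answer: -354031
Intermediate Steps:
Function('H')(D) = 113 (Function('H')(D) = Add(-5, Add(-117, Mul(-1, -235))) = Add(-5, Add(-117, 235)) = Add(-5, 118) = 113)
Add(Function('H')(Function('t')(-13)), Mul(-1, 354144)) = Add(113, Mul(-1, 354144)) = Add(113, -354144) = -354031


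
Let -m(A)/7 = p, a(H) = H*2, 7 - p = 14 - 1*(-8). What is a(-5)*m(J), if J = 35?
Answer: -1050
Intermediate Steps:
p = -15 (p = 7 - (14 - 1*(-8)) = 7 - (14 + 8) = 7 - 1*22 = 7 - 22 = -15)
a(H) = 2*H
m(A) = 105 (m(A) = -7*(-15) = 105)
a(-5)*m(J) = (2*(-5))*105 = -10*105 = -1050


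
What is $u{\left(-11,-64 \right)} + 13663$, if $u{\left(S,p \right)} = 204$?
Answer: $13867$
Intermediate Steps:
$u{\left(-11,-64 \right)} + 13663 = 204 + 13663 = 13867$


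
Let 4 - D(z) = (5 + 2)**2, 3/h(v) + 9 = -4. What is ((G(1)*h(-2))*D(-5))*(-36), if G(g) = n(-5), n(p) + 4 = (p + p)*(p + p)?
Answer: -466560/13 ≈ -35889.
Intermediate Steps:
n(p) = -4 + 4*p**2 (n(p) = -4 + (p + p)*(p + p) = -4 + (2*p)*(2*p) = -4 + 4*p**2)
h(v) = -3/13 (h(v) = 3/(-9 - 4) = 3/(-13) = 3*(-1/13) = -3/13)
G(g) = 96 (G(g) = -4 + 4*(-5)**2 = -4 + 4*25 = -4 + 100 = 96)
D(z) = -45 (D(z) = 4 - (5 + 2)**2 = 4 - 1*7**2 = 4 - 1*49 = 4 - 49 = -45)
((G(1)*h(-2))*D(-5))*(-36) = ((96*(-3/13))*(-45))*(-36) = -288/13*(-45)*(-36) = (12960/13)*(-36) = -466560/13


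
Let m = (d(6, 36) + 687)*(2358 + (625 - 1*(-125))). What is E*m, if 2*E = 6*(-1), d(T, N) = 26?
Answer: -6648012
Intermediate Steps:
E = -3 (E = (6*(-1))/2 = (1/2)*(-6) = -3)
m = 2216004 (m = (26 + 687)*(2358 + (625 - 1*(-125))) = 713*(2358 + (625 + 125)) = 713*(2358 + 750) = 713*3108 = 2216004)
E*m = -3*2216004 = -6648012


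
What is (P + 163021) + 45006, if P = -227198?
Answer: -19171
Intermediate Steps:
(P + 163021) + 45006 = (-227198 + 163021) + 45006 = -64177 + 45006 = -19171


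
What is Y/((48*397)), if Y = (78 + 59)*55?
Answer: 7535/19056 ≈ 0.39541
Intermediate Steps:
Y = 7535 (Y = 137*55 = 7535)
Y/((48*397)) = 7535/((48*397)) = 7535/19056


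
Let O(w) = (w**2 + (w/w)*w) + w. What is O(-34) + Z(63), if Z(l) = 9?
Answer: 1097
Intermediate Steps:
O(w) = w**2 + 2*w (O(w) = (w**2 + 1*w) + w = (w**2 + w) + w = (w + w**2) + w = w**2 + 2*w)
O(-34) + Z(63) = -34*(2 - 34) + 9 = -34*(-32) + 9 = 1088 + 9 = 1097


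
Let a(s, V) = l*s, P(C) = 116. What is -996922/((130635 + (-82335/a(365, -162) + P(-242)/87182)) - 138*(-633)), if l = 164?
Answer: -520265131670744/113761518831407 ≈ -4.5733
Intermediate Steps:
a(s, V) = 164*s
-996922/((130635 + (-82335/a(365, -162) + P(-242)/87182)) - 138*(-633)) = -996922/((130635 + (-82335/(164*365) + 116/87182)) - 138*(-633)) = -996922/((130635 + (-82335/59860 + 116*(1/87182))) + 87354) = -996922/((130635 + (-82335*1/59860 + 58/43591)) + 87354) = -996922/((130635 + (-16467/11972 + 58/43591)) + 87354) = -996922/((130635 - 717118621/521871452) + 87354) = -996922/(68173960013399/521871452 + 87354) = -996922/113761518831407/521871452 = -996922*521871452/113761518831407 = -520265131670744/113761518831407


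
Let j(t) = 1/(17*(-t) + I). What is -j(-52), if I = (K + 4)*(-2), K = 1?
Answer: -1/874 ≈ -0.0011442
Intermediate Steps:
I = -10 (I = (1 + 4)*(-2) = 5*(-2) = -10)
j(t) = 1/(-10 - 17*t) (j(t) = 1/(17*(-t) - 10) = 1/(-17*t - 10) = 1/(-10 - 17*t))
-j(-52) = -(-1)/(10 + 17*(-52)) = -(-1)/(10 - 884) = -(-1)/(-874) = -(-1)*(-1)/874 = -1*1/874 = -1/874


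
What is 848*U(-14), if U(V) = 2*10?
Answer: 16960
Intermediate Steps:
U(V) = 20
848*U(-14) = 848*20 = 16960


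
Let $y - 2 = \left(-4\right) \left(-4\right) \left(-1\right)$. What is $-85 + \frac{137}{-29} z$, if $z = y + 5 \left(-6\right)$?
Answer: $\frac{3563}{29} \approx 122.86$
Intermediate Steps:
$y = -14$ ($y = 2 + \left(-4\right) \left(-4\right) \left(-1\right) = 2 + 16 \left(-1\right) = 2 - 16 = -14$)
$z = -44$ ($z = -14 + 5 \left(-6\right) = -14 - 30 = -44$)
$-85 + \frac{137}{-29} z = -85 + \frac{137}{-29} \left(-44\right) = -85 + 137 \left(- \frac{1}{29}\right) \left(-44\right) = -85 - - \frac{6028}{29} = -85 + \frac{6028}{29} = \frac{3563}{29}$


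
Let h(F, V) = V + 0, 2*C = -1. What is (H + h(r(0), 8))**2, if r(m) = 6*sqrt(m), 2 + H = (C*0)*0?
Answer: 36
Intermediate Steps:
C = -1/2 (C = (1/2)*(-1) = -1/2 ≈ -0.50000)
H = -2 (H = -2 - 1/2*0*0 = -2 + 0*0 = -2 + 0 = -2)
h(F, V) = V
(H + h(r(0), 8))**2 = (-2 + 8)**2 = 6**2 = 36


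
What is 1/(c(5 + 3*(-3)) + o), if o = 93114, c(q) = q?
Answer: 1/93110 ≈ 1.0740e-5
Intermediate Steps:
1/(c(5 + 3*(-3)) + o) = 1/((5 + 3*(-3)) + 93114) = 1/((5 - 9) + 93114) = 1/(-4 + 93114) = 1/93110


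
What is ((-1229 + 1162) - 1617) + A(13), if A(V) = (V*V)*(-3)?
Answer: -2191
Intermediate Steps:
A(V) = -3*V² (A(V) = V²*(-3) = -3*V²)
((-1229 + 1162) - 1617) + A(13) = ((-1229 + 1162) - 1617) - 3*13² = (-67 - 1617) - 3*169 = -1684 - 507 = -2191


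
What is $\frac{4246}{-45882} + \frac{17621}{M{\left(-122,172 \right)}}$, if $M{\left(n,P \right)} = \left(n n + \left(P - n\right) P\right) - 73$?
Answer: $\frac{88481248}{499953213} \approx 0.17698$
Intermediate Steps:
$M{\left(n,P \right)} = -73 + n^{2} + P \left(P - n\right)$ ($M{\left(n,P \right)} = \left(n^{2} + P \left(P - n\right)\right) - 73 = -73 + n^{2} + P \left(P - n\right)$)
$\frac{4246}{-45882} + \frac{17621}{M{\left(-122,172 \right)}} = \frac{4246}{-45882} + \frac{17621}{-73 + 172^{2} + \left(-122\right)^{2} - 172 \left(-122\right)} = 4246 \left(- \frac{1}{45882}\right) + \frac{17621}{-73 + 29584 + 14884 + 20984} = - \frac{2123}{22941} + \frac{17621}{65379} = \frac{88481248}{499953213}$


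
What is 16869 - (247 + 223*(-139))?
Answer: 47619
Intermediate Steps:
16869 - (247 + 223*(-139)) = 16869 - (247 - 30997) = 16869 - 1*(-30750) = 16869 + 30750 = 47619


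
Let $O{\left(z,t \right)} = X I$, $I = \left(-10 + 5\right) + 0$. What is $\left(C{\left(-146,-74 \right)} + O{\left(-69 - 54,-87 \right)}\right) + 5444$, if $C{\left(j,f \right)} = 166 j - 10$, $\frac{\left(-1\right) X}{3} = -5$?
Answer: $-18877$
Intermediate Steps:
$I = -5$ ($I = -5 + 0 = -5$)
$X = 15$ ($X = \left(-3\right) \left(-5\right) = 15$)
$C{\left(j,f \right)} = -10 + 166 j$
$O{\left(z,t \right)} = -75$ ($O{\left(z,t \right)} = 15 \left(-5\right) = -75$)
$\left(C{\left(-146,-74 \right)} + O{\left(-69 - 54,-87 \right)}\right) + 5444 = \left(\left(-10 + 166 \left(-146\right)\right) - 75\right) + 5444 = \left(\left(-10 - 24236\right) - 75\right) + 5444 = \left(-24246 - 75\right) + 5444 = -24321 + 5444 = -18877$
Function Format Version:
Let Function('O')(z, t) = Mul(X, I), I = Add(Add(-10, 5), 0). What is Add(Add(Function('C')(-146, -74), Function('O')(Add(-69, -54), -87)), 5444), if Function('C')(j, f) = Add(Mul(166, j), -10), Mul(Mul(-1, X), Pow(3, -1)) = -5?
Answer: -18877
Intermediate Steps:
I = -5 (I = Add(-5, 0) = -5)
X = 15 (X = Mul(-3, -5) = 15)
Function('C')(j, f) = Add(-10, Mul(166, j))
Function('O')(z, t) = -75 (Function('O')(z, t) = Mul(15, -5) = -75)
Add(Add(Function('C')(-146, -74), Function('O')(Add(-69, -54), -87)), 5444) = Add(Add(Add(-10, Mul(166, -146)), -75), 5444) = Add(Add(Add(-10, -24236), -75), 5444) = Add(Add(-24246, -75), 5444) = Add(-24321, 5444) = -18877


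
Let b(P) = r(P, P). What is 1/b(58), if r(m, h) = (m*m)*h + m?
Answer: 1/195170 ≈ 5.1237e-6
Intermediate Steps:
r(m, h) = m + h*m² (r(m, h) = m²*h + m = h*m² + m = m + h*m²)
b(P) = P*(1 + P²) (b(P) = P*(1 + P*P) = P*(1 + P²))
1/b(58) = 1/(58 + 58³) = 1/(58 + 195112) = 1/195170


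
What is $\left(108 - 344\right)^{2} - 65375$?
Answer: $-9679$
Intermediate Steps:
$\left(108 - 344\right)^{2} - 65375 = \left(-236\right)^{2} - 65375 = 55696 - 65375 = -9679$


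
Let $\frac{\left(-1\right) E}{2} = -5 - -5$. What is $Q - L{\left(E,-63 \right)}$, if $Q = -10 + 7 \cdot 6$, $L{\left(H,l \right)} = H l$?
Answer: $32$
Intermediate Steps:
$E = 0$ ($E = - 2 \left(-5 - -5\right) = - 2 \left(-5 + 5\right) = \left(-2\right) 0 = 0$)
$Q = 32$ ($Q = -10 + 42 = 32$)
$Q - L{\left(E,-63 \right)} = 32 - 0 \left(-63\right) = 32 - 0 = 32 + 0 = 32$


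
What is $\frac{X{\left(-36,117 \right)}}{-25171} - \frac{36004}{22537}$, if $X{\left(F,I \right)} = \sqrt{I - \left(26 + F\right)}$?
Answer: $- \frac{36004}{22537} - \frac{\sqrt{127}}{25171} \approx -1.598$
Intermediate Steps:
$X{\left(F,I \right)} = \sqrt{-26 + I - F}$
$\frac{X{\left(-36,117 \right)}}{-25171} - \frac{36004}{22537} = \frac{\sqrt{-26 + 117 - -36}}{-25171} - \frac{36004}{22537} = \sqrt{-26 + 117 + 36} \left(- \frac{1}{25171}\right) - \frac{36004}{22537} = \sqrt{127} \left(- \frac{1}{25171}\right) - \frac{36004}{22537} = - \frac{\sqrt{127}}{25171} - \frac{36004}{22537} = - \frac{36004}{22537} - \frac{\sqrt{127}}{25171}$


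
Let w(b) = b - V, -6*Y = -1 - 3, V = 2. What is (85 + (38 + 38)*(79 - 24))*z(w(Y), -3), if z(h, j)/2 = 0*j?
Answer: 0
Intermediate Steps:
Y = ⅔ (Y = -(-1 - 3)/6 = -⅙*(-4) = ⅔ ≈ 0.66667)
w(b) = -2 + b (w(b) = b - 1*2 = b - 2 = -2 + b)
z(h, j) = 0 (z(h, j) = 2*(0*j) = 2*0 = 0)
(85 + (38 + 38)*(79 - 24))*z(w(Y), -3) = (85 + (38 + 38)*(79 - 24))*0 = (85 + 76*55)*0 = (85 + 4180)*0 = 4265*0 = 0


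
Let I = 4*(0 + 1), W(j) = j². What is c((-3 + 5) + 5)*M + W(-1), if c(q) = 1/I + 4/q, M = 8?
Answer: 53/7 ≈ 7.5714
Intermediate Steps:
I = 4 (I = 4*1 = 4)
c(q) = ¼ + 4/q (c(q) = 1/4 + 4/q = 1*(¼) + 4/q = ¼ + 4/q)
c((-3 + 5) + 5)*M + W(-1) = ((16 + ((-3 + 5) + 5))/(4*((-3 + 5) + 5)))*8 + (-1)² = ((16 + (2 + 5))/(4*(2 + 5)))*8 + 1 = ((¼)*(16 + 7)/7)*8 + 1 = ((¼)*(⅐)*23)*8 + 1 = (23/28)*8 + 1 = 46/7 + 1 = 53/7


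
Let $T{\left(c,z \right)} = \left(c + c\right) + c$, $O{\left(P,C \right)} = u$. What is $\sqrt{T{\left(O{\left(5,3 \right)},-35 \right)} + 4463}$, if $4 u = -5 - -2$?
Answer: $\frac{\sqrt{17843}}{2} \approx 66.789$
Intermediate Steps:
$u = - \frac{3}{4}$ ($u = \frac{-5 - -2}{4} = \frac{-5 + 2}{4} = \frac{1}{4} \left(-3\right) = - \frac{3}{4} \approx -0.75$)
$O{\left(P,C \right)} = - \frac{3}{4}$
$T{\left(c,z \right)} = 3 c$ ($T{\left(c,z \right)} = 2 c + c = 3 c$)
$\sqrt{T{\left(O{\left(5,3 \right)},-35 \right)} + 4463} = \sqrt{3 \left(- \frac{3}{4}\right) + 4463} = \sqrt{- \frac{9}{4} + 4463} = \sqrt{\frac{17843}{4}} = \frac{\sqrt{17843}}{2}$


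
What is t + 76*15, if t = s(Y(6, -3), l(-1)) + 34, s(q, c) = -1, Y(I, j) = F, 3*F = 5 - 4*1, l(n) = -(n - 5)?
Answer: 1173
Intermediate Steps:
l(n) = 5 - n (l(n) = -(-5 + n) = 5 - n)
F = 1/3 (F = (5 - 4*1)/3 = (5 - 4)/3 = (1/3)*1 = 1/3 ≈ 0.33333)
Y(I, j) = 1/3
t = 33 (t = -1 + 34 = 33)
t + 76*15 = 33 + 76*15 = 33 + 1140 = 1173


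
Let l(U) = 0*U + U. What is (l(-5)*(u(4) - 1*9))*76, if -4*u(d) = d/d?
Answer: 3515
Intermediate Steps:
u(d) = -¼ (u(d) = -d/(4*d) = -¼*1 = -¼)
l(U) = U (l(U) = 0 + U = U)
(l(-5)*(u(4) - 1*9))*76 = -5*(-¼ - 1*9)*76 = -5*(-¼ - 9)*76 = -5*(-37/4)*76 = (185/4)*76 = 3515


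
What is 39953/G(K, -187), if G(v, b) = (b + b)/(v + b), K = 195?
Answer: -159812/187 ≈ -854.61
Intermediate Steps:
G(v, b) = 2*b/(b + v) (G(v, b) = (2*b)/(b + v) = 2*b/(b + v))
39953/G(K, -187) = 39953/((2*(-187)/(-187 + 195))) = 39953/((2*(-187)/8)) = 39953/((2*(-187)*(⅛))) = 39953/(-187/4) = 39953*(-4/187) = -159812/187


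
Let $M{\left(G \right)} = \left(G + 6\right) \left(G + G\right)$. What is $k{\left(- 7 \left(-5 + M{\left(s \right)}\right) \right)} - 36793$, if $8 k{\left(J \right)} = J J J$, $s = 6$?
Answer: $- \frac{921461661}{8} \approx -1.1518 \cdot 10^{8}$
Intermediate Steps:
$M{\left(G \right)} = 2 G \left(6 + G\right)$ ($M{\left(G \right)} = \left(6 + G\right) 2 G = 2 G \left(6 + G\right)$)
$k{\left(J \right)} = \frac{J^{3}}{8}$ ($k{\left(J \right)} = \frac{J J J}{8} = \frac{J^{2} J}{8} = \frac{J^{3}}{8}$)
$k{\left(- 7 \left(-5 + M{\left(s \right)}\right) \right)} - 36793 = \frac{\left(- 7 \left(-5 + 2 \cdot 6 \left(6 + 6\right)\right)\right)^{3}}{8} - 36793 = \frac{\left(- 7 \left(-5 + 2 \cdot 6 \cdot 12\right)\right)^{3}}{8} - 36793 = \frac{\left(- 7 \left(-5 + 144\right)\right)^{3}}{8} - 36793 = \frac{\left(\left(-7\right) 139\right)^{3}}{8} - 36793 = \frac{\left(-973\right)^{3}}{8} - 36793 = \frac{1}{8} \left(-921167317\right) - 36793 = - \frac{921167317}{8} - 36793 = - \frac{921461661}{8}$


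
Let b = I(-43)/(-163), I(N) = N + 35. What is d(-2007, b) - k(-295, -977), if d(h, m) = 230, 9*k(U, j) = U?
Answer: 2365/9 ≈ 262.78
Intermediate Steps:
k(U, j) = U/9
I(N) = 35 + N
b = 8/163 (b = (35 - 43)/(-163) = -8*(-1/163) = 8/163 ≈ 0.049080)
d(-2007, b) - k(-295, -977) = 230 - (-295)/9 = 230 - 1*(-295/9) = 230 + 295/9 = 2365/9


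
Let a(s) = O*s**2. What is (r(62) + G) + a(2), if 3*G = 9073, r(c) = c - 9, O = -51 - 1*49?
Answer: 8032/3 ≈ 2677.3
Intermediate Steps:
O = -100 (O = -51 - 49 = -100)
r(c) = -9 + c
G = 9073/3 (G = (1/3)*9073 = 9073/3 ≈ 3024.3)
a(s) = -100*s**2
(r(62) + G) + a(2) = ((-9 + 62) + 9073/3) - 100*2**2 = (53 + 9073/3) - 100*4 = 9232/3 - 400 = 8032/3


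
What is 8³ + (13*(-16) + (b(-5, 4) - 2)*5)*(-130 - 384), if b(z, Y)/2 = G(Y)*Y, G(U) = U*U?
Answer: -216396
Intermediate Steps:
G(U) = U²
b(z, Y) = 2*Y³ (b(z, Y) = 2*(Y²*Y) = 2*Y³)
8³ + (13*(-16) + (b(-5, 4) - 2)*5)*(-130 - 384) = 8³ + (13*(-16) + (2*4³ - 2)*5)*(-130 - 384) = 512 + (-208 + (2*64 - 2)*5)*(-514) = 512 + (-208 + (128 - 2)*5)*(-514) = 512 + (-208 + 126*5)*(-514) = 512 + (-208 + 630)*(-514) = 512 + 422*(-514) = 512 - 216908 = -216396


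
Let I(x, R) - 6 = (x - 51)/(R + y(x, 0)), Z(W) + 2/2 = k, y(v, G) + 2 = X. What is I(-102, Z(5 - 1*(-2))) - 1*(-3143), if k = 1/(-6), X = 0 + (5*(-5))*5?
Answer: 2422499/769 ≈ 3150.2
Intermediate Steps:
X = -125 (X = 0 - 25*5 = 0 - 125 = -125)
y(v, G) = -127 (y(v, G) = -2 - 125 = -127)
k = -⅙ ≈ -0.16667
Z(W) = -7/6 (Z(W) = -1 - ⅙ = -7/6)
I(x, R) = 6 + (-51 + x)/(-127 + R) (I(x, R) = 6 + (x - 51)/(R - 127) = 6 + (-51 + x)/(-127 + R))
I(-102, Z(5 - 1*(-2))) - 1*(-3143) = (-813 - 102 + 6*(-7/6))/(-127 - 7/6) - 1*(-3143) = (-813 - 102 - 7)/(-769/6) + 3143 = -6/769*(-922) + 3143 = 5532/769 + 3143 = 2422499/769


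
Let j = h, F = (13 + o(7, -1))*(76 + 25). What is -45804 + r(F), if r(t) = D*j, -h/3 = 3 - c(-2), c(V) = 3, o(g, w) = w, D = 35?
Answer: -45804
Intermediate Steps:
F = 1212 (F = (13 - 1)*(76 + 25) = 12*101 = 1212)
h = 0 (h = -3*(3 - 1*3) = -3*(3 - 3) = -3*0 = 0)
j = 0
r(t) = 0 (r(t) = 35*0 = 0)
-45804 + r(F) = -45804 + 0 = -45804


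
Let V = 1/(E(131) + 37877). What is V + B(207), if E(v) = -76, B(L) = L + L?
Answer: 15649615/37801 ≈ 414.00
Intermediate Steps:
B(L) = 2*L
V = 1/37801 (V = 1/(-76 + 37877) = 1/37801 ≈ 2.6454e-5)
V + B(207) = 1/37801 + 2*207 = 1/37801 + 414 = 15649615/37801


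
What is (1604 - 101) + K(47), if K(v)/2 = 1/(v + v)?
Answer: 70642/47 ≈ 1503.0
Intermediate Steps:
K(v) = 1/v (K(v) = 2/(v + v) = 2/((2*v)) = 2*(1/(2*v)) = 1/v)
(1604 - 101) + K(47) = (1604 - 101) + 1/47 = 1503 + 1/47 = 70642/47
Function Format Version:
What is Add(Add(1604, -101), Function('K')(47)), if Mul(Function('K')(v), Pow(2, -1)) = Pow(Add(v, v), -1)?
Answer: Rational(70642, 47) ≈ 1503.0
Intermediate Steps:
Function('K')(v) = Pow(v, -1) (Function('K')(v) = Mul(2, Pow(Add(v, v), -1)) = Mul(2, Pow(Mul(2, v), -1)) = Mul(2, Mul(Rational(1, 2), Pow(v, -1))) = Pow(v, -1))
Add(Add(1604, -101), Function('K')(47)) = Add(Add(1604, -101), Pow(47, -1)) = Add(1503, Rational(1, 47)) = Rational(70642, 47)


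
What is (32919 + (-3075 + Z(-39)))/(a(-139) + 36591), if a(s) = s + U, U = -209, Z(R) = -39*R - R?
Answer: 10468/12081 ≈ 0.86648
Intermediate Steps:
Z(R) = -40*R
a(s) = -209 + s (a(s) = s - 209 = -209 + s)
(32919 + (-3075 + Z(-39)))/(a(-139) + 36591) = (32919 + (-3075 - 40*(-39)))/((-209 - 139) + 36591) = (32919 + (-3075 + 1560))/(-348 + 36591) = (32919 - 1515)/36243 = 31404*(1/36243) = 10468/12081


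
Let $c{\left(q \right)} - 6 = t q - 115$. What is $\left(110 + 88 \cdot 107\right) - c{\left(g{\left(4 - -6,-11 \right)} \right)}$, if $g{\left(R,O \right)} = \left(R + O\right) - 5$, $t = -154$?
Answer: $8711$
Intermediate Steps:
$g{\left(R,O \right)} = -5 + O + R$ ($g{\left(R,O \right)} = \left(O + R\right) - 5 = -5 + O + R$)
$c{\left(q \right)} = -109 - 154 q$ ($c{\left(q \right)} = 6 - \left(115 + 154 q\right) = -109 - 154 q$)
$\left(110 + 88 \cdot 107\right) - c{\left(g{\left(4 - -6,-11 \right)} \right)} = \left(110 + 88 \cdot 107\right) - \left(-109 - 154 \left(-5 - 11 + \left(4 - -6\right)\right)\right) = \left(110 + 9416\right) - \left(-109 - 154 \left(-5 - 11 + \left(4 + 6\right)\right)\right) = 9526 - \left(-109 - 154 \left(-5 - 11 + 10\right)\right) = 9526 - \left(-109 - -924\right) = 9526 - \left(-109 + 924\right) = 9526 - 815 = 8711$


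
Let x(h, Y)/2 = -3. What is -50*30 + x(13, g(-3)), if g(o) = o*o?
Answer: -1506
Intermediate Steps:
g(o) = o²
x(h, Y) = -6 (x(h, Y) = 2*(-3) = -6)
-50*30 + x(13, g(-3)) = -50*30 - 6 = -1500 - 6 = -1506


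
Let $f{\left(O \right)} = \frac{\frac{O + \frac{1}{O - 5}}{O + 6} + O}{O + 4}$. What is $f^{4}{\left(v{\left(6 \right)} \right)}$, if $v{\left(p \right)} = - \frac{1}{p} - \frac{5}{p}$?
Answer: $\frac{1874161}{65610000} \approx 0.028565$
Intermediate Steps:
$v{\left(p \right)} = - \frac{6}{p}$
$f{\left(O \right)} = \frac{O + \frac{O + \frac{1}{-5 + O}}{6 + O}}{4 + O}$ ($f{\left(O \right)} = \frac{\frac{O + \frac{1}{-5 + O}}{6 + O} + O}{4 + O} = \frac{O + \frac{O + \frac{1}{-5 + O}}{6 + O}}{4 + O}$)
$f^{4}{\left(v{\left(6 \right)} \right)} = \left(\frac{1 + \left(- \frac{6}{6}\right)^{3} - 35 \left(- \frac{6}{6}\right) + 2 \left(- \frac{6}{6}\right)^{2}}{-120 + \left(- \frac{6}{6}\right)^{3} - 26 \left(- \frac{6}{6}\right) + 5 \left(- \frac{6}{6}\right)^{2}}\right)^{4} = \left(\frac{1 + \left(\left(-6\right) \frac{1}{6}\right)^{3} - 35 \left(\left(-6\right) \frac{1}{6}\right) + 2 \left(\left(-6\right) \frac{1}{6}\right)^{2}}{-120 + \left(\left(-6\right) \frac{1}{6}\right)^{3} - 26 \left(\left(-6\right) \frac{1}{6}\right) + 5 \left(\left(-6\right) \frac{1}{6}\right)^{2}}\right)^{4} = \left(\frac{1 + \left(-1\right)^{3} - -35 + 2 \left(-1\right)^{2}}{-120 + \left(-1\right)^{3} - -26 + 5 \left(-1\right)^{2}}\right)^{4} = \left(\frac{1 - 1 + 35 + 2 \cdot 1}{-120 - 1 + 26 + 5 \cdot 1}\right)^{4} = \left(\frac{1 - 1 + 35 + 2}{-120 - 1 + 26 + 5}\right)^{4} = \left(\frac{1}{-90} \cdot 37\right)^{4} = \left(\left(- \frac{1}{90}\right) 37\right)^{4} = \left(- \frac{37}{90}\right)^{4} = \frac{1874161}{65610000}$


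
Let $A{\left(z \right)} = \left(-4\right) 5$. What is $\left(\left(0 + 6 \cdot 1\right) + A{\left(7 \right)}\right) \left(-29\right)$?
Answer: $406$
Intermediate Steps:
$A{\left(z \right)} = -20$
$\left(\left(0 + 6 \cdot 1\right) + A{\left(7 \right)}\right) \left(-29\right) = \left(\left(0 + 6 \cdot 1\right) - 20\right) \left(-29\right) = \left(\left(0 + 6\right) - 20\right) \left(-29\right) = \left(6 - 20\right) \left(-29\right) = \left(-14\right) \left(-29\right) = 406$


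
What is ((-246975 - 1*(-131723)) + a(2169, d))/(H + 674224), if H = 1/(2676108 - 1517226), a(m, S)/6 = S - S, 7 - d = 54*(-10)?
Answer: -133563468264/781346057569 ≈ -0.17094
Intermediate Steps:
d = 547 (d = 7 - 54*(-10) = 7 - 1*(-540) = 7 + 540 = 547)
a(m, S) = 0 (a(m, S) = 6*(S - S) = 6*0 = 0)
H = 1/1158882 ≈ 8.6290e-7
((-246975 - 1*(-131723)) + a(2169, d))/(H + 674224) = ((-246975 - 1*(-131723)) + 0)/(1/1158882 + 674224) = ((-246975 + 131723) + 0)/(781346057569/1158882) = (-115252 + 0)*(1158882/781346057569) = -115252*1158882/781346057569 = -133563468264/781346057569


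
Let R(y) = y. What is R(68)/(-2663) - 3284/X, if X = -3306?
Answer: 4260242/4401939 ≈ 0.96781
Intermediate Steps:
R(68)/(-2663) - 3284/X = 68/(-2663) - 3284/(-3306) = 68*(-1/2663) - 3284*(-1/3306) = -68/2663 + 1642/1653 = 4260242/4401939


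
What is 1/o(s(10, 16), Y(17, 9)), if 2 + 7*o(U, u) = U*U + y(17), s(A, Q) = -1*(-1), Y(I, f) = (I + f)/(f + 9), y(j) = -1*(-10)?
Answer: 7/9 ≈ 0.77778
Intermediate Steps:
y(j) = 10
Y(I, f) = (I + f)/(9 + f)
s(A, Q) = 1
o(U, u) = 8/7 + U**2/7 (o(U, u) = -2/7 + (U*U + 10)/7 = -2/7 + (U**2 + 10)/7 = -2/7 + (10 + U**2)/7 = -2/7 + (10/7 + U**2/7) = 8/7 + U**2/7)
1/o(s(10, 16), Y(17, 9)) = 1/(8/7 + (1/7)*1**2) = 1/(8/7 + (1/7)*1) = 1/(8/7 + 1/7) = 1/(9/7) = 7/9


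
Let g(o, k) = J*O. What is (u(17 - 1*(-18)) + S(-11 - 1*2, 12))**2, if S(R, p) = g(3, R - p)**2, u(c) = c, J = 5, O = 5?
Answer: 435600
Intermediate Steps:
g(o, k) = 25 (g(o, k) = 5*5 = 25)
S(R, p) = 625 (S(R, p) = 25**2 = 625)
(u(17 - 1*(-18)) + S(-11 - 1*2, 12))**2 = ((17 - 1*(-18)) + 625)**2 = ((17 + 18) + 625)**2 = (35 + 625)**2 = 660**2 = 435600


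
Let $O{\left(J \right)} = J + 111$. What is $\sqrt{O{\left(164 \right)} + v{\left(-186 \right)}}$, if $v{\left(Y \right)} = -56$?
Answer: $\sqrt{219} \approx 14.799$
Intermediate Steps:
$O{\left(J \right)} = 111 + J$
$\sqrt{O{\left(164 \right)} + v{\left(-186 \right)}} = \sqrt{\left(111 + 164\right) - 56} = \sqrt{275 - 56} = \sqrt{219}$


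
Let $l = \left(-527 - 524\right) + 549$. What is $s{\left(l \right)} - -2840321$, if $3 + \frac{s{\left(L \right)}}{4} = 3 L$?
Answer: $2834285$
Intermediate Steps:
$l = -502$ ($l = -1051 + 549 = -502$)
$s{\left(L \right)} = -12 + 12 L$ ($s{\left(L \right)} = -12 + 4 \cdot 3 L = -12 + 12 L$)
$s{\left(l \right)} - -2840321 = \left(-12 + 12 \left(-502\right)\right) - -2840321 = \left(-12 - 6024\right) + 2840321 = -6036 + 2840321 = 2834285$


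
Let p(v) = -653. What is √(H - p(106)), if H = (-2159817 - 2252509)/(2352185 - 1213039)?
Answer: √210585380842438/569573 ≈ 25.478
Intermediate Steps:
H = -2206163/569573 (H = -4412326/1139146 = -4412326*1/1139146 = -2206163/569573 ≈ -3.8734)
√(H - p(106)) = √(-2206163/569573 - 1*(-653)) = √(-2206163/569573 + 653) = √(369725006/569573) = √210585380842438/569573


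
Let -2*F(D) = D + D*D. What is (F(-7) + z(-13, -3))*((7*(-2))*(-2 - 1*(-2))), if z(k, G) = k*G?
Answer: 0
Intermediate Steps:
F(D) = -D/2 - D²/2 (F(D) = -(D + D*D)/2 = -(D + D²)/2 = -D/2 - D²/2)
z(k, G) = G*k
(F(-7) + z(-13, -3))*((7*(-2))*(-2 - 1*(-2))) = (-½*(-7)*(1 - 7) - 3*(-13))*((7*(-2))*(-2 - 1*(-2))) = (-½*(-7)*(-6) + 39)*(-14*(-2 + 2)) = (-21 + 39)*(-14*0) = 18*0 = 0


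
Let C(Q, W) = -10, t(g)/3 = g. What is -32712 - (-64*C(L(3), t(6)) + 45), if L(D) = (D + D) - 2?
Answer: -33397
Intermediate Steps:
L(D) = -2 + 2*D (L(D) = 2*D - 2 = -2 + 2*D)
t(g) = 3*g
-32712 - (-64*C(L(3), t(6)) + 45) = -32712 - (-64*(-10) + 45) = -32712 - (640 + 45) = -32712 - 1*685 = -32712 - 685 = -33397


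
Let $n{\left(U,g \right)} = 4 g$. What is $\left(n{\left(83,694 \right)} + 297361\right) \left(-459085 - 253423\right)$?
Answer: $-213850013596$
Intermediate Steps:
$\left(n{\left(83,694 \right)} + 297361\right) \left(-459085 - 253423\right) = \left(4 \cdot 694 + 297361\right) \left(-459085 - 253423\right) = \left(2776 + 297361\right) \left(-712508\right) = 300137 \left(-712508\right) = -213850013596$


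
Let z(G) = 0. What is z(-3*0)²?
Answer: 0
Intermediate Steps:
z(-3*0)² = 0² = 0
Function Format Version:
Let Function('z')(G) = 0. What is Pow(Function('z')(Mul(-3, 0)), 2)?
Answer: 0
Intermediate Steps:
Pow(Function('z')(Mul(-3, 0)), 2) = Pow(0, 2) = 0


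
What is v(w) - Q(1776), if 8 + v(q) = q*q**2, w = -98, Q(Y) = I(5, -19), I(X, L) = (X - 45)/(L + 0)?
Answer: -17882840/19 ≈ -9.4120e+5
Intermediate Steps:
I(X, L) = (-45 + X)/L
Q(Y) = 40/19 (Q(Y) = (-45 + 5)/(-19) = -1/19*(-40) = 40/19)
v(q) = -8 + q**3 (v(q) = -8 + q*q**2 = -8 + q**3)
v(w) - Q(1776) = (-8 + (-98)**3) - 1*40/19 = (-8 - 941192) - 40/19 = -941200 - 40/19 = -17882840/19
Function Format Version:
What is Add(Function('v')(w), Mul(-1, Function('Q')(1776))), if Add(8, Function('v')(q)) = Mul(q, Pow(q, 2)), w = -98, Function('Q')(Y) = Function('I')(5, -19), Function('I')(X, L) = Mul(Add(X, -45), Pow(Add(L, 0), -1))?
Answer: Rational(-17882840, 19) ≈ -9.4120e+5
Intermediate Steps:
Function('I')(X, L) = Mul(Pow(L, -1), Add(-45, X)) (Function('I')(X, L) = Mul(Add(-45, X), Pow(L, -1)) = Mul(Pow(L, -1), Add(-45, X)))
Function('Q')(Y) = Rational(40, 19) (Function('Q')(Y) = Mul(Pow(-19, -1), Add(-45, 5)) = Mul(Rational(-1, 19), -40) = Rational(40, 19))
Function('v')(q) = Add(-8, Pow(q, 3)) (Function('v')(q) = Add(-8, Mul(q, Pow(q, 2))) = Add(-8, Pow(q, 3)))
Add(Function('v')(w), Mul(-1, Function('Q')(1776))) = Add(Add(-8, Pow(-98, 3)), Mul(-1, Rational(40, 19))) = Add(Add(-8, -941192), Rational(-40, 19)) = Add(-941200, Rational(-40, 19)) = Rational(-17882840, 19)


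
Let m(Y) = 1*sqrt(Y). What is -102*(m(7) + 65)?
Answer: -6630 - 102*sqrt(7) ≈ -6899.9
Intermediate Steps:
m(Y) = sqrt(Y)
-102*(m(7) + 65) = -102*(sqrt(7) + 65) = -102*(65 + sqrt(7)) = -6630 - 102*sqrt(7)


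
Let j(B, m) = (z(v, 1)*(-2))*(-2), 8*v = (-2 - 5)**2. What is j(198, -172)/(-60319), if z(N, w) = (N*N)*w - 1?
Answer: -2337/965104 ≈ -0.0024215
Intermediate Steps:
v = 49/8 (v = (-2 - 5)**2/8 = (1/8)*(-7)**2 = (1/8)*49 = 49/8 ≈ 6.1250)
z(N, w) = -1 + w*N**2 (z(N, w) = N**2*w - 1 = w*N**2 - 1 = -1 + w*N**2)
j(B, m) = 2337/16 (j(B, m) = ((-1 + 1*(49/8)**2)*(-2))*(-2) = ((-1 + 1*(2401/64))*(-2))*(-2) = ((-1 + 2401/64)*(-2))*(-2) = ((2337/64)*(-2))*(-2) = -2337/32*(-2) = 2337/16)
j(198, -172)/(-60319) = (2337/16)/(-60319) = (2337/16)*(-1/60319) = -2337/965104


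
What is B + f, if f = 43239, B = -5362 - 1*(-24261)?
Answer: 62138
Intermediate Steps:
B = 18899 (B = -5362 + 24261 = 18899)
B + f = 18899 + 43239 = 62138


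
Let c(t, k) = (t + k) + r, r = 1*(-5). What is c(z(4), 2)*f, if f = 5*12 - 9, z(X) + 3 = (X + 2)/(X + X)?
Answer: -1071/4 ≈ -267.75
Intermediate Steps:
r = -5
z(X) = -3 + (2 + X)/(2*X) (z(X) = -3 + (X + 2)/(X + X) = -3 + (2 + X)/((2*X)) = -3 + (2 + X)*(1/(2*X)) = -3 + (2 + X)/(2*X))
c(t, k) = -5 + k + t (c(t, k) = (t + k) - 5 = (k + t) - 5 = -5 + k + t)
f = 51 (f = 60 - 9 = 51)
c(z(4), 2)*f = (-5 + 2 + (-5/2 + 1/4))*51 = (-5 + 2 - 9/4)*51 = -21/4*51 = -1071/4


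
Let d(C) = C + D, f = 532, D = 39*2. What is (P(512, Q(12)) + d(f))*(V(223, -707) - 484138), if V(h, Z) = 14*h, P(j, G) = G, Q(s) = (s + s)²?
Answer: -570484976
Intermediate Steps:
Q(s) = 4*s² (Q(s) = (2*s)² = 4*s²)
D = 78
d(C) = 78 + C (d(C) = C + 78 = 78 + C)
(P(512, Q(12)) + d(f))*(V(223, -707) - 484138) = (4*12² + (78 + 532))*(14*223 - 484138) = (4*144 + 610)*(3122 - 484138) = (576 + 610)*(-481016) = 1186*(-481016) = -570484976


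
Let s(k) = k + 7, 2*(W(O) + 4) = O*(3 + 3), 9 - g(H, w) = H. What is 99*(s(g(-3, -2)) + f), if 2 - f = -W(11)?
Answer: 4950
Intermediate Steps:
g(H, w) = 9 - H
W(O) = -4 + 3*O (W(O) = -4 + (O*(3 + 3))/2 = -4 + (O*6)/2 = -4 + (6*O)/2 = -4 + 3*O)
s(k) = 7 + k
f = 31 (f = 2 - (-1)*(-4 + 3*11) = 2 - (-1)*(-4 + 33) = 2 - (-1)*29 = 2 - 1*(-29) = 2 + 29 = 31)
99*(s(g(-3, -2)) + f) = 99*((7 + (9 - 1*(-3))) + 31) = 99*((7 + (9 + 3)) + 31) = 99*((7 + 12) + 31) = 99*(19 + 31) = 99*50 = 4950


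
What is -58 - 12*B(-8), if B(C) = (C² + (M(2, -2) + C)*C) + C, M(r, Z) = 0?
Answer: -1498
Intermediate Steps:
B(C) = C + 2*C² (B(C) = (C² + (0 + C)*C) + C = (C² + C*C) + C = (C² + C²) + C = 2*C² + C = C + 2*C²)
-58 - 12*B(-8) = -58 - (-96)*(1 + 2*(-8)) = -58 - (-96)*(1 - 16) = -58 - (-96)*(-15) = -58 - 12*120 = -58 - 1440 = -1498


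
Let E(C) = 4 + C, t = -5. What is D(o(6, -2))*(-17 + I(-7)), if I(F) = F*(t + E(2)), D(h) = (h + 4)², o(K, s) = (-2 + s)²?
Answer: -9600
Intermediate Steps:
D(h) = (4 + h)²
I(F) = F (I(F) = F*(-5 + (4 + 2)) = F*(-5 + 6) = F*1 = F)
D(o(6, -2))*(-17 + I(-7)) = (4 + (-2 - 2)²)²*(-17 - 7) = (4 + (-4)²)²*(-24) = (4 + 16)²*(-24) = 20²*(-24) = 400*(-24) = -9600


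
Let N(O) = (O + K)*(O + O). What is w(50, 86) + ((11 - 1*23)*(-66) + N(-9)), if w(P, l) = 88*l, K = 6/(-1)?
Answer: 8630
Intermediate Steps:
K = -6 (K = 6*(-1) = -6)
N(O) = 2*O*(-6 + O) (N(O) = (O - 6)*(O + O) = (-6 + O)*(2*O) = 2*O*(-6 + O))
w(50, 86) + ((11 - 1*23)*(-66) + N(-9)) = 88*86 + ((11 - 1*23)*(-66) + 2*(-9)*(-6 - 9)) = 7568 + ((11 - 23)*(-66) + 2*(-9)*(-15)) = 7568 + (-12*(-66) + 270) = 7568 + (792 + 270) = 7568 + 1062 = 8630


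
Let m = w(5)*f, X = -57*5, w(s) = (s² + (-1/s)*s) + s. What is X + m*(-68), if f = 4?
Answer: -8173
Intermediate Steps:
w(s) = -1 + s + s² (w(s) = (s² - 1) + s = (-1 + s²) + s = -1 + s + s²)
X = -285
m = 116 (m = (-1 + 5 + 5²)*4 = (-1 + 5 + 25)*4 = 29*4 = 116)
X + m*(-68) = -285 + 116*(-68) = -285 - 7888 = -8173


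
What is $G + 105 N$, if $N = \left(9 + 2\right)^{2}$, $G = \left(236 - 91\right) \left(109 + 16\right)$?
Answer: $30830$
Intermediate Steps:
$G = 18125$ ($G = 145 \cdot 125 = 18125$)
$N = 121$ ($N = 11^{2} = 121$)
$G + 105 N = 18125 + 105 \cdot 121 = 18125 + 12705 = 30830$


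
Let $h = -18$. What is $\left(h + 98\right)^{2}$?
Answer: $6400$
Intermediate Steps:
$\left(h + 98\right)^{2} = \left(-18 + 98\right)^{2} = 80^{2} = 6400$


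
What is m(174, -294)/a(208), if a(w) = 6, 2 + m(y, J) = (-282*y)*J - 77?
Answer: 14425913/6 ≈ 2.4043e+6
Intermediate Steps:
m(y, J) = -79 - 282*J*y (m(y, J) = -2 + ((-282*y)*J - 77) = -2 + (-282*J*y - 77) = -2 + (-77 - 282*J*y) = -79 - 282*J*y)
m(174, -294)/a(208) = (-79 - 282*(-294)*174)/6 = (-79 + 14425992)*(⅙) = 14425913*(⅙) = 14425913/6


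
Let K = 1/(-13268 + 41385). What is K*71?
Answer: 71/28117 ≈ 0.0025252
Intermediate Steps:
K = 1/28117 ≈ 3.5566e-5
K*71 = (1/28117)*71 = 71/28117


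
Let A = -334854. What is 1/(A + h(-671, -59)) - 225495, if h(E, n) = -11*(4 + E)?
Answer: -73853445916/327517 ≈ -2.2550e+5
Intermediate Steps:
h(E, n) = -44 - 11*E
1/(A + h(-671, -59)) - 225495 = 1/(-334854 + (-44 - 11*(-671))) - 225495 = 1/(-334854 + (-44 + 7381)) - 225495 = 1/(-334854 + 7337) - 225495 = 1/(-327517) - 225495 = -1/327517 - 225495 = -73853445916/327517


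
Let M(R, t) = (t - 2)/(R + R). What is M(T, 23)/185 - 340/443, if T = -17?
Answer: -2147903/2786470 ≈ -0.77083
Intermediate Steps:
M(R, t) = (-2 + t)/(2*R) (M(R, t) = (-2 + t)/((2*R)) = (-2 + t)*(1/(2*R)) = (-2 + t)/(2*R))
M(T, 23)/185 - 340/443 = ((½)*(-2 + 23)/(-17))/185 - 340/443 = ((½)*(-1/17)*21)*(1/185) - 340*1/443 = -21/34*1/185 - 340/443 = -21/6290 - 340/443 = -2147903/2786470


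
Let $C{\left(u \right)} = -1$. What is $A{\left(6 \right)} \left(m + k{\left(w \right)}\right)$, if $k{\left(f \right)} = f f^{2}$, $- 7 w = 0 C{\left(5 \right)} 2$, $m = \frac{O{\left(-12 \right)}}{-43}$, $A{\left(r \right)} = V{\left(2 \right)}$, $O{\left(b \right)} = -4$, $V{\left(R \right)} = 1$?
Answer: $\frac{4}{43} \approx 0.093023$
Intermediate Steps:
$A{\left(r \right)} = 1$
$m = \frac{4}{43}$ ($m = - \frac{4}{-43} = \left(-4\right) \left(- \frac{1}{43}\right) = \frac{4}{43} \approx 0.093023$)
$w = 0$ ($w = - \frac{0 \left(-1\right) 2}{7} = - \frac{0 \cdot 2}{7} = \left(- \frac{1}{7}\right) 0 = 0$)
$k{\left(f \right)} = f^{3}$
$A{\left(6 \right)} \left(m + k{\left(w \right)}\right) = 1 \left(\frac{4}{43} + 0^{3}\right) = 1 \left(\frac{4}{43} + 0\right) = 1 \cdot \frac{4}{43} = \frac{4}{43}$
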